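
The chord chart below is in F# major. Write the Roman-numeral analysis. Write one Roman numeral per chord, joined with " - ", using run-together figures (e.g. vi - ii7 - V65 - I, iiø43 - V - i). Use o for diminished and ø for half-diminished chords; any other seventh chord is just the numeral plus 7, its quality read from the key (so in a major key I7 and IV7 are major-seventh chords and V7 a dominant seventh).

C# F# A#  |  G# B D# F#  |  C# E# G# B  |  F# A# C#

C#-F#-A# has root F#, degree 1 in F# major, so I64.
G#-B-D#-F#: root G# is the supertonic; minor seventh chord there is ii7.
C#-E#-G#-B has root C#, degree 5 in F# major, so V7.
F#-A#-C# has root F#, degree 1 in F# major, so I.

I64 - ii7 - V7 - I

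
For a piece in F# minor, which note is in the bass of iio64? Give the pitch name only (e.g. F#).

D

iio in F# minor has root G#; the chord is G#-B-D.
The figure 64 means second inversion — the fifth is in the bass.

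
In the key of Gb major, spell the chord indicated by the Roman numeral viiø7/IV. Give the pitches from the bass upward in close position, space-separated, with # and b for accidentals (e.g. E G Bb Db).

The slash marks an applied leading-tone chord: viio of IV. In Gb major, IV is Cb, so the leading tone to it is Bb, a half step below.
Building a half-diminished seventh chord on Bb gives Bb-Db-Fb-Ab.

Bb Db Fb Ab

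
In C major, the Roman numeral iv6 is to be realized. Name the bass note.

iv in C major has root F; the chord is F-Ab-C.
The figure 6 means first inversion — the third is in the bass.

Ab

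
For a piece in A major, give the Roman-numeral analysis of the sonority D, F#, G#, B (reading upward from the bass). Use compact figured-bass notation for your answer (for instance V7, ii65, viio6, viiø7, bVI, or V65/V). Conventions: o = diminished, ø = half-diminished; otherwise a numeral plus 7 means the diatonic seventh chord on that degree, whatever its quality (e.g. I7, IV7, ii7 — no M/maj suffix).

viiø43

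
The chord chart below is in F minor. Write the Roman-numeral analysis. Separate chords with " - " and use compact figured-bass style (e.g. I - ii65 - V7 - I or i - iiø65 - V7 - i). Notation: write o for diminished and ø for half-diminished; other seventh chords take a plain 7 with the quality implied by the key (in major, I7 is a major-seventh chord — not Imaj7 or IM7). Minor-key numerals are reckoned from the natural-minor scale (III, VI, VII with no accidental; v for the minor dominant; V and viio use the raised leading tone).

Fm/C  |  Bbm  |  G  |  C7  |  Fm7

Fm/C: minor triad on F = scale degree 1 → i64.
Bbm: root Bb is the subdominant; minor triad there is iv.
G: chromatic; G is V of V, so V/V.
C7: dominant seventh chord on C = scale degree 5 → V7.
Fm7: minor seventh chord on F = scale degree 1 → i7.

i64 - iv - V/V - V7 - i7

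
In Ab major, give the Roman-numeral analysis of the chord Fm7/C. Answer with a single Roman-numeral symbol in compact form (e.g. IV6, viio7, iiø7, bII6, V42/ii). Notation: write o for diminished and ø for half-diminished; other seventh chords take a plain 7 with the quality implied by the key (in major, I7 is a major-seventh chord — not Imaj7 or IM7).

vi43

The pitches F-Ab-C-Eb form a minor seventh chord rooted on F.
In Ab major, F is the submediant; the diatonic minor seventh chord there is vi7.
With C in the bass the chord is in second inversion, so the figured bass is 43.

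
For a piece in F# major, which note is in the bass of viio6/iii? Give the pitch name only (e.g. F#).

B#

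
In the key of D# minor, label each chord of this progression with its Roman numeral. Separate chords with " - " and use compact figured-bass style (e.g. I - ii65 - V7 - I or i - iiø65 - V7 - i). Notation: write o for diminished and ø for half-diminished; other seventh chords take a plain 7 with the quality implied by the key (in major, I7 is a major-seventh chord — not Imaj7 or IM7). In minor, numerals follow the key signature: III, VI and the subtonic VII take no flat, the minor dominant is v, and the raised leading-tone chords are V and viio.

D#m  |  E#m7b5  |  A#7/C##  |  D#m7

i - iiø7 - V65 - i7

D#m: minor triad on D# = scale degree 1 → i.
E#m7b5 has root E#, degree 2 in D# minor, so iiø7.
A#7/C## has root A#, degree 5 in D# minor, so V65.
D#m7 has root D#, degree 1 in D# minor, so i7.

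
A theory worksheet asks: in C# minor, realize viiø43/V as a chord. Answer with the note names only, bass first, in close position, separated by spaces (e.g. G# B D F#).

viiø43/V is a secondary leading-tone chord. The target V is G# in C# minor; the applied chord is rooted a semitone below, on F##.
Building a half-diminished seventh chord on F## gives F##-A#-C#-E#.
The figured bass 43 indicates second inversion, placing the fifth (C#) in the bass: C#-E#-F##-A#.

C# E# F## A#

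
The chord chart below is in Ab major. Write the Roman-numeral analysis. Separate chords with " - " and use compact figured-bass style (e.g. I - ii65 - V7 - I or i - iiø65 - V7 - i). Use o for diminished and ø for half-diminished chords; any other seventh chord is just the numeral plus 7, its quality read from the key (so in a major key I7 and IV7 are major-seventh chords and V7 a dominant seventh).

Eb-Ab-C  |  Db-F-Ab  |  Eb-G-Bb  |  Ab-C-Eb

I64 - IV - V - I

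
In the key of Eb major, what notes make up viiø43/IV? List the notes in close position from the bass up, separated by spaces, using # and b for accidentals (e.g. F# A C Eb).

Db F G Bb

viiø43/IV is a secondary leading-tone chord. The target IV is Ab in Eb major; the applied chord is rooted a semitone below, on G.
Building a half-diminished seventh chord on G gives G-Bb-Db-F.
With the 43 figure the chord is in second inversion; from the bass Db upward in close position it reads Db-F-G-Bb.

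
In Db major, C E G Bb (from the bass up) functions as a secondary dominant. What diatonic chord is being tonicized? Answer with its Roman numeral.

iii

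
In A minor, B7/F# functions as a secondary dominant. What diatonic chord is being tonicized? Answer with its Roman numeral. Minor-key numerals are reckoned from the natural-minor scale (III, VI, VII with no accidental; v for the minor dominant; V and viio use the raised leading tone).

V

The chord is a dominant seventh chord on B.
A dominant resolves down a perfect fifth: B → E. In A minor, E is scale degree 5, i.e. V.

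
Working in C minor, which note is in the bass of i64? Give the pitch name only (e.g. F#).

G

i in C minor has root C; the chord is C-Eb-G.
The figure 64 means second inversion — the fifth is in the bass.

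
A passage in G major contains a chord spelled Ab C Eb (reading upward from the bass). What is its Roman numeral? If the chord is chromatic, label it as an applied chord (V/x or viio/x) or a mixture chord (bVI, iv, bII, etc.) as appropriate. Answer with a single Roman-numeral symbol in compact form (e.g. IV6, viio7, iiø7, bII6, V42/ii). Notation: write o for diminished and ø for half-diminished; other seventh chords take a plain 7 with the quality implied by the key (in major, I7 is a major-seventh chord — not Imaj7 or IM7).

Stacked in thirds the chord is Ab-C-Eb: a major triad on Ab.
Ab is the lowered second degree of G major (diatonic 2 would be A). This is the Neapolitan chord — a major triad on the lowered second degree.

bII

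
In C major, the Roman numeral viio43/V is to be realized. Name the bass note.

C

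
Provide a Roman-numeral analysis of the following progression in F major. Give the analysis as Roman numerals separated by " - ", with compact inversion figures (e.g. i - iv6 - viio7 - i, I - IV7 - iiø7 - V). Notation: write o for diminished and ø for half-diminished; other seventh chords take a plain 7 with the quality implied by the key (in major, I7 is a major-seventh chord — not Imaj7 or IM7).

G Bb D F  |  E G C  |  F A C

ii7 - V6 - I

G-Bb-D-F: minor seventh chord on G = scale degree 2 → ii7.
E-G-C has root C, degree 5 in F major, so V6.
F-A-C: major triad on F = scale degree 1 → I.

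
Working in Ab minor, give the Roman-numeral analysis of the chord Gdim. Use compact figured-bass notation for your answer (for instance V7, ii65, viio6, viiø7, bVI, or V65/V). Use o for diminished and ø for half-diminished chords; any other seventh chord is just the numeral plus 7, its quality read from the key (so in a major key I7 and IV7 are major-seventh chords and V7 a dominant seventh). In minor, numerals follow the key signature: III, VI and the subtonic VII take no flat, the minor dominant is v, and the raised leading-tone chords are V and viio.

viio

The pitches G-Bb-Db form a diminished triad rooted on G.
In Ab minor, G is the leading tone; the diatonic diminished triad there is viio.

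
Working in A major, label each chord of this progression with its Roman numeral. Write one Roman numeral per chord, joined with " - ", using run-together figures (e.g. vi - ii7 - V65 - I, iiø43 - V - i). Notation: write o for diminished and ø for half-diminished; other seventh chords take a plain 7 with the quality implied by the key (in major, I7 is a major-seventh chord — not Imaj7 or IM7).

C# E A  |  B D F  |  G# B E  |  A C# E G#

I6 - iio - V6 - I7

C#-E-A: major triad on A = scale degree 1 → I6.
B-D-F: diminished triad on B — chromatic; iio (borrowed from the parallel minor).
G#-B-E: root E is the dominant; major triad there is V6.
A-C#-E-G#: root A is the tonic; major seventh chord there is I7.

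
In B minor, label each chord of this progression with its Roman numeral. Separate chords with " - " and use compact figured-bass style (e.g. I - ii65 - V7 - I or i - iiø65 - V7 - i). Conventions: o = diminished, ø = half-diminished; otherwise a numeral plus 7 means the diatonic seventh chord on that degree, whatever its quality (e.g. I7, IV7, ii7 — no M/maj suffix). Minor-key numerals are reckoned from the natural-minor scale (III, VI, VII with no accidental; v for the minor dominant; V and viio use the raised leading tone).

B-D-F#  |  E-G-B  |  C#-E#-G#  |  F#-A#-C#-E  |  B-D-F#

i - iv - V/V - V7 - i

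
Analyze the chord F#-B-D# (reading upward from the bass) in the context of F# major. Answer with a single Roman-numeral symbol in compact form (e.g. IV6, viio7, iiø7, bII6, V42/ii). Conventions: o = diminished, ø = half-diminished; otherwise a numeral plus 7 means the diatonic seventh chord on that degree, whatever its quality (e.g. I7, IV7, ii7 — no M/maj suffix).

IV64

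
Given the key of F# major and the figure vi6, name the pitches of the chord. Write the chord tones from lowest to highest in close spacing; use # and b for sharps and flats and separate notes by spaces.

F# A# D#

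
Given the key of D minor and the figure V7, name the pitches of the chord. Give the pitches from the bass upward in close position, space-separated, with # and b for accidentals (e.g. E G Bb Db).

In D minor, scale degree 5 is A. The dominant is major (leading tone raised), so V is a dominant seventh chord.
Stacking thirds from A gives A-C#-E-G.

A C# E G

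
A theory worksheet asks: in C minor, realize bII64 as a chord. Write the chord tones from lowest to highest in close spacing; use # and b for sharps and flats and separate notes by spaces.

Scale degree 2 in C minor is D; lowering it a half step gives Db. bII64 is the Neapolitan chord — a major triad on the lowered second degree.
So the chord is Db-F-Ab, a major triad.
The figured bass 64 indicates second inversion, placing the fifth (Ab) in the bass: Ab-Db-F.

Ab Db F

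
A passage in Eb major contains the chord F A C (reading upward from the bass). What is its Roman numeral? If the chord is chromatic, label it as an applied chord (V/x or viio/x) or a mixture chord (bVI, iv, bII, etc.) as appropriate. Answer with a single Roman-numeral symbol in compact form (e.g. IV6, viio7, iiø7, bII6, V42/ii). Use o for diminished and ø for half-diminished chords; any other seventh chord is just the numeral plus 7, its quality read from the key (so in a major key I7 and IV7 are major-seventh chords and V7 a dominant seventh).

The pitches F-A-C form a major triad rooted on F.
F is not a diatonic chord root with this quality in Eb major, but it lies a perfect fifth above Bb (V), so the chord functions as an applied dominant of V.

V/V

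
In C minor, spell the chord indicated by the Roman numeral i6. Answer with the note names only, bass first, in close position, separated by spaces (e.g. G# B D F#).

The numeral's case and figure indicate a minor triad. In C minor its root, the first degree, is C.
Stacking thirds from C gives C-Eb-G.
The figured bass 6 indicates first inversion, placing the third (Eb) in the bass: Eb-G-C.

Eb G C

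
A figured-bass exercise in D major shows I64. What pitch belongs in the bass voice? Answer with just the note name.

A

I in D major has root D; the chord is D-F#-A.
The figure 64 means second inversion — the fifth is in the bass.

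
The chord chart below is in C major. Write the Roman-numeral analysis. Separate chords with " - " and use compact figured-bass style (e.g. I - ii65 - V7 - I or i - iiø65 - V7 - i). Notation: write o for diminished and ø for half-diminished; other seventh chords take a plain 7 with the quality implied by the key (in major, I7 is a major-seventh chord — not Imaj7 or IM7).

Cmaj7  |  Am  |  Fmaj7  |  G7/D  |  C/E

I7 - vi - IV7 - V43 - I6

Cmaj7: major seventh chord on C = scale degree 1 → I7.
Am: root A is the submediant; minor triad there is vi.
Fmaj7: major seventh chord on F = scale degree 4 → IV7.
G7/D has root G, degree 5 in C major, so V43.
C/E: major triad on C = scale degree 1 → I6.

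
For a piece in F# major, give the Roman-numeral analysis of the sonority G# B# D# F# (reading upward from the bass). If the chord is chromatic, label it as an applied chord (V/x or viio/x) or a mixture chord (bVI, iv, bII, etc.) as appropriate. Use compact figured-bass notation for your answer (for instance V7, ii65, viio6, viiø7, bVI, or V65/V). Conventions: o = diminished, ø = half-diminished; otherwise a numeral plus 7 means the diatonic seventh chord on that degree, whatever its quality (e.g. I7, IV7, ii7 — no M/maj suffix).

The pitches G#-B#-D#-F# form a dominant seventh chord rooted on G#.
G# is not a diatonic chord root with this quality in F# major, but it lies a perfect fifth above C# (V), so the chord functions as an applied dominant of V.

V7/V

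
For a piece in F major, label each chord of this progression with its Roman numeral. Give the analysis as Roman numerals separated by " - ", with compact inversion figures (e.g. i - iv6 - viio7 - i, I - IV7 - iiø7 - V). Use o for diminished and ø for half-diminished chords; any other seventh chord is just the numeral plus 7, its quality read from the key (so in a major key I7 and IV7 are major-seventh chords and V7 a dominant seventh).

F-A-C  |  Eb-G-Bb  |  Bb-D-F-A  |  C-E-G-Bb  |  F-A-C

F-A-C: major triad on F = scale degree 1 → I.
Eb-G-Bb: Eb with this quality isn't in the key; it's bVII, borrowed from the parallel minor.
Bb-D-F-A: major seventh chord on Bb = scale degree 4 → IV7.
C-E-G-Bb has root C, degree 5 in F major, so V7.
F-A-C has root F, degree 1 in F major, so I.

I - bVII - IV7 - V7 - I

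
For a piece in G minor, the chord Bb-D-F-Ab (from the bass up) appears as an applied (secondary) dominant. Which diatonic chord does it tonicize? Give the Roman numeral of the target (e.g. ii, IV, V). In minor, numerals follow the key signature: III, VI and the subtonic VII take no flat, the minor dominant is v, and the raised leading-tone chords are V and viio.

VI

The chord is a dominant seventh chord on Bb.
A dominant resolves down a perfect fifth: Bb → Eb. In G minor, Eb is scale degree 6, i.e. VI.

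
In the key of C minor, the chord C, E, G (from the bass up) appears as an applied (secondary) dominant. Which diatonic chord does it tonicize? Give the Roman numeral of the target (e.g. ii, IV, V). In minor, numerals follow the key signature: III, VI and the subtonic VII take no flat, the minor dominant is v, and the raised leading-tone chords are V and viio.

iv

The chord is a major triad on C.
A dominant resolves down a perfect fifth: C → F. In C minor, F is scale degree 4, i.e. iv.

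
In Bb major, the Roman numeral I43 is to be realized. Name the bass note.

F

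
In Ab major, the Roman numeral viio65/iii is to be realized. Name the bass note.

D

The applied chord viio65/iii is rooted on B: B-D-F-Ab.
The figure 65 means first inversion — the third is in the bass.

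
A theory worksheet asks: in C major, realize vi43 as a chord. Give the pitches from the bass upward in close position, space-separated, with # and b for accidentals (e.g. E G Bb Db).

E G A C

The numeral's case and figure indicate a minor seventh chord. In C major its root, the sixth degree, is A.
That chord is spelled A-C-E-G.
With the 43 figure the chord is in second inversion; from the bass E upward in close position it reads E-G-A-C.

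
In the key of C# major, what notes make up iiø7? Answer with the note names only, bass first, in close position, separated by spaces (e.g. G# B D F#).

D# F# A C#

iiø7 is the half-diminished supertonic seventh, borrowed from the parallel minor. In C# major that root is D#.
So the chord is D#-F#-A-C#.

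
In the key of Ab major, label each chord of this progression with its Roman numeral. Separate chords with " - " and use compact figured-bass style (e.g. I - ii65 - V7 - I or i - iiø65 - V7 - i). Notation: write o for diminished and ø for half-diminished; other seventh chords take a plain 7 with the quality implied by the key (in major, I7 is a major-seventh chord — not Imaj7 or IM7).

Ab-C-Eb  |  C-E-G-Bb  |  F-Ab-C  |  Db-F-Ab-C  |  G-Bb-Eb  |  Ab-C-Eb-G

I - V7/vi - vi - IV7 - V6 - I7

Ab-C-Eb: major triad on Ab = scale degree 1 → I.
C-E-G-Bb: chromatic; C is V of vi, so V7/vi.
F-Ab-C: root F is the submediant; minor triad there is vi.
Db-F-Ab-C: major seventh chord on Db = scale degree 4 → IV7.
G-Bb-Eb: root Eb is the dominant; major triad there is V6.
Ab-C-Eb-G: root Ab is the tonic; major seventh chord there is I7.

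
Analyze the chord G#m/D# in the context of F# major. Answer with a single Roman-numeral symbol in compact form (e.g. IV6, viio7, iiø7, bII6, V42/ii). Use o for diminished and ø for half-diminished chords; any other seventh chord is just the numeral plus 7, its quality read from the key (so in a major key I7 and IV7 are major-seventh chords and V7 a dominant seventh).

ii64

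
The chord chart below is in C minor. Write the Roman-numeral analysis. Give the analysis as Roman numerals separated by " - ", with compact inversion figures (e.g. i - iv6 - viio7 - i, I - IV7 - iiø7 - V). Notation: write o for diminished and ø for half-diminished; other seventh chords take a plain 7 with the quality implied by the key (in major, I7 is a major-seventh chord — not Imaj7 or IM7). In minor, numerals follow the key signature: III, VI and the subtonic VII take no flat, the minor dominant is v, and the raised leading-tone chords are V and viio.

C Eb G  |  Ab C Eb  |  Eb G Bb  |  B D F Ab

C-Eb-G: root C is the tonic; minor triad there is i.
Ab-C-Eb: major triad on Ab = scale degree 6 → VI.
Eb-G-Bb: major triad on Eb = scale degree 3 → III.
B-D-F-Ab has root B, degree 7 in C minor, so viio7.

i - VI - III - viio7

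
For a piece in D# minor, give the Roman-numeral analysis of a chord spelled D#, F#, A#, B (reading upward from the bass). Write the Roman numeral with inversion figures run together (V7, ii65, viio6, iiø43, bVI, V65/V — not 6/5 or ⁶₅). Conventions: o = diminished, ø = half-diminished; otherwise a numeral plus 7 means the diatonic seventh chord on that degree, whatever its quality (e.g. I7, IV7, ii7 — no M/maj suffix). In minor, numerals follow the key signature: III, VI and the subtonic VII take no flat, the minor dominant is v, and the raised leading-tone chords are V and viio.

VI65

Stacked in thirds the chord is B-D#-F#-A#: a major seventh chord on B.
In D# minor, B is the submediant; the diatonic major seventh chord there is VI7.
With D# in the bass the chord is in first inversion, so the figured bass is 65.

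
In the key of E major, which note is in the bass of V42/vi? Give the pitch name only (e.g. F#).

The applied chord V42/vi is rooted on G#: G#-B#-D#-F#.
The figure 42 means third inversion — the seventh is in the bass.

F#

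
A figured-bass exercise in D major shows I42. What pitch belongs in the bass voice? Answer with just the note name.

I in D major has root D; the chord is D-F#-A-C#.
The figure 42 means third inversion — the seventh is in the bass.

C#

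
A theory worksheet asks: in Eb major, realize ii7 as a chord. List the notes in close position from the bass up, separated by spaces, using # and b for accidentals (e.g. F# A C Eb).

F Ab C Eb

In Eb major, the supertonic is F, and the diatonic chord built there is a minor seventh chord.
Stacking thirds from F gives F-Ab-C-Eb.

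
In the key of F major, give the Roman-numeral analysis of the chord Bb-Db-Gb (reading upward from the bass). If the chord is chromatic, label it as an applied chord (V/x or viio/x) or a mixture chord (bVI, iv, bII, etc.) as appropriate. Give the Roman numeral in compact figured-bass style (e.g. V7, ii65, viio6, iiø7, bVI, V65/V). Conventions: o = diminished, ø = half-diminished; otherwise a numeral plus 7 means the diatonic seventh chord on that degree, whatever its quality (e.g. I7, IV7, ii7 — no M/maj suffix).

The pitches Gb-Bb-Db form a major triad rooted on Gb.
Gb is the lowered second degree of F major (diatonic 2 would be G). This is the Neapolitan sixth — a major triad on the lowered second degree, here in its customary first inversion.
With Bb in the bass the chord is in first inversion, so the figured bass is 6.

bII6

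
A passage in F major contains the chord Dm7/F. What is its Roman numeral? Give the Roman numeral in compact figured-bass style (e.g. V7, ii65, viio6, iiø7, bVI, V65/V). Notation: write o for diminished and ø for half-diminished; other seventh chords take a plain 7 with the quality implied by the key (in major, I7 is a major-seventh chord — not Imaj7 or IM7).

The pitches D-F-A-C form a minor seventh chord rooted on D.
In F major, D is the submediant; the diatonic minor seventh chord there is vi7.
With F in the bass the chord is in first inversion, so the figured bass is 65.

vi65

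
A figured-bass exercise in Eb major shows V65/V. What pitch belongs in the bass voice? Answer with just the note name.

A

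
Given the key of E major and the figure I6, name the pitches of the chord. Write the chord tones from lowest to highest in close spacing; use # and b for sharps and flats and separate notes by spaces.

In E major, the first degree is E, and the diatonic chord built there is a major triad.
That chord is spelled E-G#-B.
The figured bass 6 indicates first inversion, placing the third (G#) in the bass: G#-B-E.

G# B E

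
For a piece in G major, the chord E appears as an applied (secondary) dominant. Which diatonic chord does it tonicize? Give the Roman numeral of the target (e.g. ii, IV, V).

ii

The chord is a major triad on E.
A dominant resolves down a perfect fifth: E → A. In G major, A is scale degree 2, i.e. ii.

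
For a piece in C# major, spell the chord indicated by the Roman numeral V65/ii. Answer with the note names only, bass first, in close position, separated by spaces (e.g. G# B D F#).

C## E# G# A#

V65/ii is a secondary dominant — the dominant seventh of ii. ii in C# major is D#, so the applied chord's root is A#, a perfect fifth above.
Building a dominant seventh chord on A# gives A#-C##-E#-G#.
With the 65 figure the chord is in first inversion; from the bass C## upward in close position it reads C##-E#-G#-A#.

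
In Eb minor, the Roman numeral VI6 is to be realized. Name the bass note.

Eb

VI in Eb minor has root Cb; the chord is Cb-Eb-Gb.
The figure 6 means first inversion — the third is in the bass.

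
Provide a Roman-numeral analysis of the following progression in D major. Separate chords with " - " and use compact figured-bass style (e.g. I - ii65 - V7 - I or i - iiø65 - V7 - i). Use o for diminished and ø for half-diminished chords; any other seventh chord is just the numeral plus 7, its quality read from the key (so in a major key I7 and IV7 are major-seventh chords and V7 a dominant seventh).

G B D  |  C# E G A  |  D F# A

G-B-D: root G is the subdominant; major triad there is IV.
C#-E-G-A: dominant seventh chord on A = scale degree 5 → V65.
D-F#-A has root D, degree 1 in D major, so I.

IV - V65 - I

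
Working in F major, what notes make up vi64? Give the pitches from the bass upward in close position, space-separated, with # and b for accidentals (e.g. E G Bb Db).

The numeral's case and figure indicate a minor triad. In F major its root, scale degree 6, is D.
Stacking thirds from D gives D-F-A.
The figured bass 64 indicates second inversion, placing the fifth (A) in the bass: A-D-F.

A D F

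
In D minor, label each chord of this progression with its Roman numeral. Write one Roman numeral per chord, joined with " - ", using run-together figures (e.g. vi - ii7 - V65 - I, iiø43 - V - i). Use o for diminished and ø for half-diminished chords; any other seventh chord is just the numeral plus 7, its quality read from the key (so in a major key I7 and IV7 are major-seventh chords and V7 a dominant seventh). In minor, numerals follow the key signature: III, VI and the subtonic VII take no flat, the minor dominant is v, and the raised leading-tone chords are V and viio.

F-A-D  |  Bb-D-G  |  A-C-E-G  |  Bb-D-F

i6 - iv6 - v7 - VI

F-A-D has root D, degree 1 in D minor, so i6.
Bb-D-G has root G, degree 4 in D minor, so iv6.
A-C-E-G: root A is the dominant; minor seventh chord there is v7.
Bb-D-F has root Bb, degree 6 in D minor, so VI.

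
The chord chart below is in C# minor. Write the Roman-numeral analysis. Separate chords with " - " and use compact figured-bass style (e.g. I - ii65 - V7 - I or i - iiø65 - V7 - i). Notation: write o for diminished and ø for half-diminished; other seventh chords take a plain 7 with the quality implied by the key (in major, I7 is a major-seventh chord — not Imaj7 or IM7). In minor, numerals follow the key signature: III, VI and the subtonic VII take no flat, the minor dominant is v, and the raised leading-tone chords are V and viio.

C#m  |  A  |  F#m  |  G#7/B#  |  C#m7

i - VI - iv - V65 - i7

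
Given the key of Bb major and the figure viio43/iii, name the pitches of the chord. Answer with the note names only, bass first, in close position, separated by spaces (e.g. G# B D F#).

viio43/iii is a secondary leading-tone chord. The target iii is D in Bb major; the applied chord is rooted a semitone below, on C#.
Building a fully diminished seventh chord on C# gives C#-E-G-Bb.
The figured bass 43 indicates second inversion, placing the fifth (G) in the bass: G-Bb-C#-E.

G Bb C# E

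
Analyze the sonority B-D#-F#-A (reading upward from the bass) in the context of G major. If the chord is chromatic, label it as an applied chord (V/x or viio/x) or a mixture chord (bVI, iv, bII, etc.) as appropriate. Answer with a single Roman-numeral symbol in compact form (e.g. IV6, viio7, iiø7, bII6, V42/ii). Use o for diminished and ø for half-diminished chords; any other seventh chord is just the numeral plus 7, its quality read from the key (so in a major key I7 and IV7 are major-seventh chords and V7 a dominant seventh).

The pitches B-D#-F#-A form a dominant seventh chord rooted on B.
B is not a diatonic chord root with this quality in G major, but it lies a perfect fifth above E (vi), so the chord functions as an applied dominant of vi.

V7/vi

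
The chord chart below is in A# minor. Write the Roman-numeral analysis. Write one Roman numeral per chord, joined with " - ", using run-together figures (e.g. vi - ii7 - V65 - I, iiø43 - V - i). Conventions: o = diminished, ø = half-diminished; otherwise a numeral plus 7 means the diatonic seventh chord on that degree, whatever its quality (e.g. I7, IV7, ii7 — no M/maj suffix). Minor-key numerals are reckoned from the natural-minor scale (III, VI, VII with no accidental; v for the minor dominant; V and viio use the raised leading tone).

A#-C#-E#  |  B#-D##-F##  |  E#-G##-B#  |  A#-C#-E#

i - V/V - V - i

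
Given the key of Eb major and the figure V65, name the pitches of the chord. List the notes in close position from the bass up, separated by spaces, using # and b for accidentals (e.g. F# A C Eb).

The numeral's case and figure indicate a dominant seventh chord. In Eb major its root, the fifth degree, is Bb.
Stacking thirds from Bb gives Bb-D-F-Ab.
With the 65 figure the chord is in first inversion; from the bass D upward in close position it reads D-F-Ab-Bb.

D F Ab Bb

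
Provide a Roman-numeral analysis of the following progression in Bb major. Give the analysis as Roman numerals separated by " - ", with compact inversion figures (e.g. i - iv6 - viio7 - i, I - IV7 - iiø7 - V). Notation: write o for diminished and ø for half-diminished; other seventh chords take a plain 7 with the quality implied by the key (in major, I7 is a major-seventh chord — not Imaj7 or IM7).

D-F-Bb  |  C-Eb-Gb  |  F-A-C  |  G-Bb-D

I6 - iio - V - vi

D-F-Bb: root Bb is the tonic; major triad there is I6.
C-Eb-Gb is non-diatonic — iio, a mixture chord from Bb minor.
F-A-C has root F, degree 5 in Bb major, so V.
G-Bb-D: minor triad on G = scale degree 6 → vi.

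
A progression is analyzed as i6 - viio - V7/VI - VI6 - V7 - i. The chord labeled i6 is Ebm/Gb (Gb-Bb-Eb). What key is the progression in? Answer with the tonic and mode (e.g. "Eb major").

Eb minor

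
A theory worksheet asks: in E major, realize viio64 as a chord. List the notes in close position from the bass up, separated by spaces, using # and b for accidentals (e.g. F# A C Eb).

In E major, scale degree 7 is D#, and the diatonic chord built there is a diminished triad.
That chord is spelled D#-F#-A.
With the 64 figure the chord is in second inversion; from the bass A upward in close position it reads A-D#-F#.

A D# F#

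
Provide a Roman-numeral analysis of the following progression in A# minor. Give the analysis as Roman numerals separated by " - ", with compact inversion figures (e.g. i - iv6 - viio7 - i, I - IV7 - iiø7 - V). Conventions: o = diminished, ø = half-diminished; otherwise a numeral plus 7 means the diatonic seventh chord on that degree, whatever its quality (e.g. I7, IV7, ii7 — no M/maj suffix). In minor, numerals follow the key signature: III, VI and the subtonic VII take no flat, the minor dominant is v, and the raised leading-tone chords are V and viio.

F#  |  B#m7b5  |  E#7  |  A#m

F# has root F#, degree 6 in A# minor, so VI.
B#m7b5 has root B#, degree 2 in A# minor, so iiø7.
E#7: dominant seventh chord on E# = scale degree 5 → V7.
A#m: minor triad on A# = scale degree 1 → i.

VI - iiø7 - V7 - i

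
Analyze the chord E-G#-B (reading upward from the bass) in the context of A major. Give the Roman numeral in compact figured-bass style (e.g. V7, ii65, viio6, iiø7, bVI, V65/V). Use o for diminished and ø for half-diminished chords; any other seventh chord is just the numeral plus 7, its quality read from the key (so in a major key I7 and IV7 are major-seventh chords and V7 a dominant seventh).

Stacked in thirds the chord is E-G#-B: a major triad on E.
E is scale degree 5 in A major, and a major triad on that degree is written V.

V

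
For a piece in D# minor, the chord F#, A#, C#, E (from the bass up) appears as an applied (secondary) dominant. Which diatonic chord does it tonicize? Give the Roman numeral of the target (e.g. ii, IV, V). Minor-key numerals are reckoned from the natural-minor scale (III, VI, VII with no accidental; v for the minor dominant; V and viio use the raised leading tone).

The chord is a dominant seventh chord on F#.
A dominant resolves down a perfect fifth: F# → B. In D# minor, B is scale degree 6, i.e. VI.

VI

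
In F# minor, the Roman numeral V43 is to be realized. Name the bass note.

V in F# minor has root C#; the chord is C#-E#-G#-B.
The figure 43 means second inversion — the fifth is in the bass.

G#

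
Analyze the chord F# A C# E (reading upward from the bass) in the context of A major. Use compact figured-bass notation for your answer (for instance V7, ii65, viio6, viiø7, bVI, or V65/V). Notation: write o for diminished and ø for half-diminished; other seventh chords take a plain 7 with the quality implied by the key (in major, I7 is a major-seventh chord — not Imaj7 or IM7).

The pitches F#-A-C#-E form a minor seventh chord rooted on F#.
In A major, F# is the submediant; the diatonic minor seventh chord there is vi7.

vi7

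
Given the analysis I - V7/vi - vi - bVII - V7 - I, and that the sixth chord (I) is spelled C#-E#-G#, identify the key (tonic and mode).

The chord C# is a major triad rooted on C#; its label is I.
If C# is scale degree 1 and the mode makes that degree carry a major triad, the tonic is C# and the mode is major.

C# major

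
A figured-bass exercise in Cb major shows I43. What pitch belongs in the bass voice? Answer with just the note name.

Gb

I in Cb major has root Cb; the chord is Cb-Eb-Gb-Bb.
The figure 43 means second inversion — the fifth is in the bass.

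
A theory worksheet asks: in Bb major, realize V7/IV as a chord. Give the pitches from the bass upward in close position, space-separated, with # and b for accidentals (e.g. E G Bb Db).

Bb D F Ab

V7/IV is a secondary dominant — the dominant seventh of IV. IV in Bb major is Eb, so the applied chord's root is Bb, a perfect fifth above.
Building a dominant seventh chord on Bb gives Bb-D-F-Ab.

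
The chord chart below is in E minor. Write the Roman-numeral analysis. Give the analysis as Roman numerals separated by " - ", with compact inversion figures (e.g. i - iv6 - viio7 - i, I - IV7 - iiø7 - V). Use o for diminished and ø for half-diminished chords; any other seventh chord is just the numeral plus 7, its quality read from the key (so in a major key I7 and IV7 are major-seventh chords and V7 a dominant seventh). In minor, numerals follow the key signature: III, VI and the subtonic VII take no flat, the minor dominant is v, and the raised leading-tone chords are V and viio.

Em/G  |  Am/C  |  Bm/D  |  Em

i6 - iv6 - v6 - i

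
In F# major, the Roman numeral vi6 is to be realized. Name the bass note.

vi in F# major has root D#; the chord is D#-F#-A#.
The figure 6 means first inversion — the third is in the bass.

F#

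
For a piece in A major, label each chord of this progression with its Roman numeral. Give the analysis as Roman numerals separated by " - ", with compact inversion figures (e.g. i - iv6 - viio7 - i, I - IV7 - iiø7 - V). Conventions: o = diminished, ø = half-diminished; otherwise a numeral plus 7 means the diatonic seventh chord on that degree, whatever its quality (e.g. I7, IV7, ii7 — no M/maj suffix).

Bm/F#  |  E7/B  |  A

ii64 - V43 - I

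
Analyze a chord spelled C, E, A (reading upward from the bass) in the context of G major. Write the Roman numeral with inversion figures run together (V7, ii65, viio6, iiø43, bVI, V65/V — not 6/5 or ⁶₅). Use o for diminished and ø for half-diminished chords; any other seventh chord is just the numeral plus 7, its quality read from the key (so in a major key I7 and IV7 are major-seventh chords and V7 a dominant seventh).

ii6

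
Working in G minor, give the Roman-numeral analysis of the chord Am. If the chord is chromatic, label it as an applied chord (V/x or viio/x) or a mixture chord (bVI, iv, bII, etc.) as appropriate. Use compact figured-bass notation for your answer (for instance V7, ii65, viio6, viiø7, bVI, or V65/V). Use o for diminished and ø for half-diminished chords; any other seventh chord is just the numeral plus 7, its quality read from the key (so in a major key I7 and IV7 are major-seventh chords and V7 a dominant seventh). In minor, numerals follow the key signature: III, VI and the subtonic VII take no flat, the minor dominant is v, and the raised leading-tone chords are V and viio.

ii

Stacked in thirds the chord is A-C-E: a minor triad on A.
A is the second degree of G minor. This is the minor supertonic, borrowed from the parallel major (the Dorian ii).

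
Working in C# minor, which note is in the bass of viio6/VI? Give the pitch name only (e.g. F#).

B

The applied chord viio6/VI is rooted on G#: G#-B-D.
The figure 6 means first inversion — the third is in the bass.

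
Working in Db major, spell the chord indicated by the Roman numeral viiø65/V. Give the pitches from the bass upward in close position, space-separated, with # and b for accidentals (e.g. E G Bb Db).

Bb Db F G

The slash marks an applied leading-tone chord: viio of V. In Db major, V is Ab, so the leading tone to it is G, a half step below.
Building a half-diminished seventh chord on G gives G-Bb-Db-F.
With the 65 figure the chord is in first inversion; from the bass Bb upward in close position it reads Bb-Db-F-G.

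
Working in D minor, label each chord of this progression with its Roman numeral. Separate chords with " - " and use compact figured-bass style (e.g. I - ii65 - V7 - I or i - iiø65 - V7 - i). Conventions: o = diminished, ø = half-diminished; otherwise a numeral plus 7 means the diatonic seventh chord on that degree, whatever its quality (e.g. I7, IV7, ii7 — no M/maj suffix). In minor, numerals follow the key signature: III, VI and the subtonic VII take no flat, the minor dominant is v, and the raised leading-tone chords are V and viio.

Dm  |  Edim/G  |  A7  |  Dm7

i - iio6 - V7 - i7

Dm: root D is the tonic; minor triad there is i.
Edim/G: root E is the supertonic; diminished triad there is iio6.
A7 has root A, degree 5 in D minor, so V7.
Dm7: minor seventh chord on D = scale degree 1 → i7.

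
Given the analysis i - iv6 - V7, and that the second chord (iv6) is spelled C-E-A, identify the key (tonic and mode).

E minor

The anchor chord is a minor triad on A, labeled iv6.
Counting down 3 scale steps from A places the tonic on E; a minor triad on degree 4 is diatonic only in minor.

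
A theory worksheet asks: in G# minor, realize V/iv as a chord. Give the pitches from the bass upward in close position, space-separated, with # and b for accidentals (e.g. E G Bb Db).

G# B# D#

V/iv is a secondary dominant — the dominant triad of iv. iv in G# minor is C#, so the applied chord's root is G#, a perfect fifth above.
Building a major triad on G# gives G#-B#-D#.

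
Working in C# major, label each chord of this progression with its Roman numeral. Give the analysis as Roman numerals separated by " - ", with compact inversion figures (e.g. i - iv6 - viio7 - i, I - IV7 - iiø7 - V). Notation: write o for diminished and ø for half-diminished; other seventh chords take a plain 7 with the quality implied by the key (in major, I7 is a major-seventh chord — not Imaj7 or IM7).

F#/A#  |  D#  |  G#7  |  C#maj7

F#/A#: root F# is the subdominant; major triad there is IV6.
D#: a major triad on D#, the applied dominant of V → V/V.
G#7: dominant seventh chord on G# = scale degree 5 → V7.
C#maj7 has root C#, degree 1 in C# major, so I7.

IV6 - V/V - V7 - I7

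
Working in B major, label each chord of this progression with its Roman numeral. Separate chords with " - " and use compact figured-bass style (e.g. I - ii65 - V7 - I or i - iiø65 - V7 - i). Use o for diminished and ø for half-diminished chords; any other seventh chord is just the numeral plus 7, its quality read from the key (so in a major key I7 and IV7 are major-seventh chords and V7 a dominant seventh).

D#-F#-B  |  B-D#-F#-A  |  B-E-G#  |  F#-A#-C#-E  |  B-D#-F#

I6 - V7/IV - IV64 - V7 - I

D#-F#-B has root B, degree 1 in B major, so I6.
B-D#-F#-A: a dominant seventh chord on B, the applied dominant of IV → V7/IV.
B-E-G#: major triad on E = scale degree 4 → IV64.
F#-A#-C#-E: dominant seventh chord on F# = scale degree 5 → V7.
B-D#-F# has root B, degree 1 in B major, so I.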